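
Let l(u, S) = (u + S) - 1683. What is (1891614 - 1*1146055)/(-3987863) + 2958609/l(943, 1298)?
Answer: 126861412265/23927178 ≈ 5302.0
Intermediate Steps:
l(u, S) = -1683 + S + u (l(u, S) = (S + u) - 1683 = -1683 + S + u)
(1891614 - 1*1146055)/(-3987863) + 2958609/l(943, 1298) = (1891614 - 1*1146055)/(-3987863) + 2958609/(-1683 + 1298 + 943) = (1891614 - 1146055)*(-1/3987863) + 2958609/558 = 745559*(-1/3987863) + 2958609*(1/558) = -745559/3987863 + 31813/6 = 126861412265/23927178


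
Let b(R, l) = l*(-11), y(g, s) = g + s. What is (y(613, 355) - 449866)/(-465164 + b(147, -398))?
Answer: 224449/230393 ≈ 0.97420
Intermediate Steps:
b(R, l) = -11*l
(y(613, 355) - 449866)/(-465164 + b(147, -398)) = ((613 + 355) - 449866)/(-465164 - 11*(-398)) = (968 - 449866)/(-465164 + 4378) = -448898/(-460786) = -448898*(-1/460786) = 224449/230393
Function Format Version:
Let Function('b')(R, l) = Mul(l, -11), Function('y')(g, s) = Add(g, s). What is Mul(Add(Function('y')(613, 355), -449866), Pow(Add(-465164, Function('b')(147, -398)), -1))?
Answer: Rational(224449, 230393) ≈ 0.97420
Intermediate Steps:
Function('b')(R, l) = Mul(-11, l)
Mul(Add(Function('y')(613, 355), -449866), Pow(Add(-465164, Function('b')(147, -398)), -1)) = Mul(Add(Add(613, 355), -449866), Pow(Add(-465164, Mul(-11, -398)), -1)) = Mul(Add(968, -449866), Pow(Add(-465164, 4378), -1)) = Mul(-448898, Pow(-460786, -1)) = Mul(-448898, Rational(-1, 460786)) = Rational(224449, 230393)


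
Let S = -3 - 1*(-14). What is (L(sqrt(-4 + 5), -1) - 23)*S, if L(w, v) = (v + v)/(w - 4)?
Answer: -737/3 ≈ -245.67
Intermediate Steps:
S = 11 (S = -3 + 14 = 11)
L(w, v) = 2*v/(-4 + w) (L(w, v) = (2*v)/(-4 + w) = 2*v/(-4 + w))
(L(sqrt(-4 + 5), -1) - 23)*S = (2*(-1)/(-4 + sqrt(-4 + 5)) - 23)*11 = (2*(-1)/(-4 + sqrt(1)) - 23)*11 = (2*(-1)/(-4 + 1) - 23)*11 = (2*(-1)/(-3) - 23)*11 = (2*(-1)*(-1/3) - 23)*11 = (2/3 - 23)*11 = -67/3*11 = -737/3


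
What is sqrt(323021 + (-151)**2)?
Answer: sqrt(345822) ≈ 588.07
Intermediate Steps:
sqrt(323021 + (-151)**2) = sqrt(323021 + 22801) = sqrt(345822)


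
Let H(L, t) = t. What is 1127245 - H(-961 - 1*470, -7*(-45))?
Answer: 1126930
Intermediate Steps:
1127245 - H(-961 - 1*470, -7*(-45)) = 1127245 - (-7)*(-45) = 1127245 - 1*315 = 1127245 - 315 = 1126930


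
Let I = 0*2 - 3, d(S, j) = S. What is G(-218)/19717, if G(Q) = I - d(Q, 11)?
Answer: 215/19717 ≈ 0.010904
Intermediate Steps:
I = -3 (I = 0 - 3 = -3)
G(Q) = -3 - Q
G(-218)/19717 = (-3 - 1*(-218))/19717 = (-3 + 218)*(1/19717) = 215*(1/19717) = 215/19717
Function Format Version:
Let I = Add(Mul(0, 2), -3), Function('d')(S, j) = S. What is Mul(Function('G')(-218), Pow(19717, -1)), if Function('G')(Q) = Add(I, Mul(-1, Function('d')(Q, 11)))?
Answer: Rational(215, 19717) ≈ 0.010904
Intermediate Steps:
I = -3 (I = Add(0, -3) = -3)
Function('G')(Q) = Add(-3, Mul(-1, Q))
Mul(Function('G')(-218), Pow(19717, -1)) = Mul(Add(-3, Mul(-1, -218)), Pow(19717, -1)) = Mul(Add(-3, 218), Rational(1, 19717)) = Mul(215, Rational(1, 19717)) = Rational(215, 19717)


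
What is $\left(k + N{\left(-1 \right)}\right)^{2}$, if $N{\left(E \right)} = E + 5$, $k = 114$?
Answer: $13924$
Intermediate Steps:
$N{\left(E \right)} = 5 + E$
$\left(k + N{\left(-1 \right)}\right)^{2} = \left(114 + \left(5 - 1\right)\right)^{2} = \left(114 + 4\right)^{2} = 118^{2} = 13924$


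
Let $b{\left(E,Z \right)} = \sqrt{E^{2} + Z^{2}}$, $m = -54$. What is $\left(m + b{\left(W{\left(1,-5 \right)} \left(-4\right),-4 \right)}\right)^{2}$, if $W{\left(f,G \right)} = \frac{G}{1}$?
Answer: $3332 - 432 \sqrt{26} \approx 1129.2$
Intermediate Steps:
$W{\left(f,G \right)} = G$ ($W{\left(f,G \right)} = G 1 = G$)
$\left(m + b{\left(W{\left(1,-5 \right)} \left(-4\right),-4 \right)}\right)^{2} = \left(-54 + \sqrt{\left(\left(-5\right) \left(-4\right)\right)^{2} + \left(-4\right)^{2}}\right)^{2} = \left(-54 + \sqrt{20^{2} + 16}\right)^{2} = \left(-54 + \sqrt{400 + 16}\right)^{2} = \left(-54 + \sqrt{416}\right)^{2} = \left(-54 + 4 \sqrt{26}\right)^{2}$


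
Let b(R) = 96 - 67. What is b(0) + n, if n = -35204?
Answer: -35175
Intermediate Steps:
b(R) = 29
b(0) + n = 29 - 35204 = -35175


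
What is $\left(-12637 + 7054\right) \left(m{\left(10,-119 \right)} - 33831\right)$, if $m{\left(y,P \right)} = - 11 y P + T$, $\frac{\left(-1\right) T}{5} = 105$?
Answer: $118728078$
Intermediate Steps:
$T = -525$ ($T = \left(-5\right) 105 = -525$)
$m{\left(y,P \right)} = -525 - 11 P y$ ($m{\left(y,P \right)} = - 11 y P - 525 = - 11 P y - 525 = -525 - 11 P y$)
$\left(-12637 + 7054\right) \left(m{\left(10,-119 \right)} - 33831\right) = \left(-12637 + 7054\right) \left(\left(-525 - \left(-1309\right) 10\right) - 33831\right) = - 5583 \left(\left(-525 + 13090\right) - 33831\right) = - 5583 \left(12565 - 33831\right) = \left(-5583\right) \left(-21266\right) = 118728078$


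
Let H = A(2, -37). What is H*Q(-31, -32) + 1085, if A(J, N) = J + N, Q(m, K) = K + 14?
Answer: 1715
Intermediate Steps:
Q(m, K) = 14 + K
H = -35 (H = 2 - 37 = -35)
H*Q(-31, -32) + 1085 = -35*(14 - 32) + 1085 = -35*(-18) + 1085 = 630 + 1085 = 1715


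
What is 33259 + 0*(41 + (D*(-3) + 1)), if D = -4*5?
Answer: 33259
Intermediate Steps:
D = -20
33259 + 0*(41 + (D*(-3) + 1)) = 33259 + 0*(41 + (-20*(-3) + 1)) = 33259 + 0*(41 + (60 + 1)) = 33259 + 0*(41 + 61) = 33259 + 0*102 = 33259 + 0 = 33259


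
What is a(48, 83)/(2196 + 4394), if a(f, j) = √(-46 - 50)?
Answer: 2*I*√6/3295 ≈ 0.0014868*I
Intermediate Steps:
a(f, j) = 4*I*√6 (a(f, j) = √(-96) = 4*I*√6)
a(48, 83)/(2196 + 4394) = (4*I*√6)/(2196 + 4394) = (4*I*√6)/6590 = (4*I*√6)*(1/6590) = 2*I*√6/3295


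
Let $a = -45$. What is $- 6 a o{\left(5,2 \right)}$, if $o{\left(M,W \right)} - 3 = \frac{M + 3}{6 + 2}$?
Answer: $1080$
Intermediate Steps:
$o{\left(M,W \right)} = \frac{27}{8} + \frac{M}{8}$ ($o{\left(M,W \right)} = 3 + \frac{M + 3}{6 + 2} = 3 + \frac{3 + M}{8} = 3 + \left(3 + M\right) \frac{1}{8} = 3 + \left(\frac{3}{8} + \frac{M}{8}\right) = \frac{27}{8} + \frac{M}{8}$)
$- 6 a o{\left(5,2 \right)} = \left(-6\right) \left(-45\right) \left(\frac{27}{8} + \frac{1}{8} \cdot 5\right) = 270 \left(\frac{27}{8} + \frac{5}{8}\right) = 270 \cdot 4 = 1080$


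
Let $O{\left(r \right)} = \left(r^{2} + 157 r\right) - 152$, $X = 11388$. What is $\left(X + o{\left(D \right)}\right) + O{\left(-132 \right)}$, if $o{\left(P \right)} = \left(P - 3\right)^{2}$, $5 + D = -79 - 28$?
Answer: $21161$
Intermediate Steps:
$D = -112$ ($D = -5 - 107 = -112$)
$O{\left(r \right)} = -152 + r^{2} + 157 r$
$o{\left(P \right)} = \left(-3 + P\right)^{2}$
$\left(X + o{\left(D \right)}\right) + O{\left(-132 \right)} = \left(11388 + \left(-3 - 112\right)^{2}\right) + \left(-152 + \left(-132\right)^{2} + 157 \left(-132\right)\right) = \left(11388 + \left(-115\right)^{2}\right) - 3452 = \left(11388 + 13225\right) - 3452 = 24613 - 3452 = 21161$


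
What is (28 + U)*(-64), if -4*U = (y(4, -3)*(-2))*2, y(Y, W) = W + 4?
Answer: -1856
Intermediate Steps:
y(Y, W) = 4 + W
U = 1 (U = -(4 - 3)*(-2)*2/4 = -1*(-2)*2/4 = -(-1)*2/2 = -1/4*(-4) = 1)
(28 + U)*(-64) = (28 + 1)*(-64) = 29*(-64) = -1856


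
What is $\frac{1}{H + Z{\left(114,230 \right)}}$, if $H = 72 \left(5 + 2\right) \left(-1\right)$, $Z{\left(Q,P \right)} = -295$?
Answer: $- \frac{1}{799} \approx -0.0012516$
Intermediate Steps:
$H = -504$ ($H = 72 \cdot 7 \left(-1\right) = 72 \left(-7\right) = -504$)
$\frac{1}{H + Z{\left(114,230 \right)}} = \frac{1}{-504 - 295} = \frac{1}{-799} = - \frac{1}{799}$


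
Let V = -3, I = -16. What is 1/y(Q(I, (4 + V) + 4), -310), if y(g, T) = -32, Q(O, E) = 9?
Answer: -1/32 ≈ -0.031250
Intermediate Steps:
1/y(Q(I, (4 + V) + 4), -310) = 1/(-32) = -1/32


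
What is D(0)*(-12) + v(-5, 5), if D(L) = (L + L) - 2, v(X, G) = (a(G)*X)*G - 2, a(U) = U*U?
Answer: -603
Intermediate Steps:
a(U) = U²
v(X, G) = -2 + X*G³ (v(X, G) = (G²*X)*G - 2 = (X*G²)*G - 2 = X*G³ - 2 = -2 + X*G³)
D(L) = -2 + 2*L (D(L) = 2*L - 2 = -2 + 2*L)
D(0)*(-12) + v(-5, 5) = (-2 + 2*0)*(-12) + (-2 - 5*5³) = (-2 + 0)*(-12) + (-2 - 5*125) = -2*(-12) + (-2 - 625) = 24 - 627 = -603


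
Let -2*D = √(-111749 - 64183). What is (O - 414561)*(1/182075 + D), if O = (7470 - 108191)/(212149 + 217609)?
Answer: -178161006959/78248187850 + 1603449062631*I*√543/429758 ≈ -2.2769 + 8.6942e+7*I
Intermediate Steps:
D = -9*I*√543 (D = -√(-111749 - 64183)/2 = -9*I*√543 ≈ -209.72*I)
O = -100721/429758 ≈ -0.23437
(O - 414561)*(1/182075 + D) = (-100721/429758 - 414561)*(1/182075 - 9*I*√543) = -178161006959*(1/182075 - 9*I*√543)/429758 = -178161006959/78248187850 + 1603449062631*I*√543/429758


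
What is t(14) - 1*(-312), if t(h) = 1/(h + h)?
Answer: 8737/28 ≈ 312.04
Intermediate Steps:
t(h) = 1/(2*h)
t(14) - 1*(-312) = (½)/14 - 1*(-312) = (½)*(1/14) + 312 = 1/28 + 312 = 8737/28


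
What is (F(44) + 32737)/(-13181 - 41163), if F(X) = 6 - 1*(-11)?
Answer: -16377/27172 ≈ -0.60272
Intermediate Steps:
F(X) = 17 (F(X) = 6 + 11 = 17)
(F(44) + 32737)/(-13181 - 41163) = (17 + 32737)/(-13181 - 41163) = 32754/(-54344) = 32754*(-1/54344) = -16377/27172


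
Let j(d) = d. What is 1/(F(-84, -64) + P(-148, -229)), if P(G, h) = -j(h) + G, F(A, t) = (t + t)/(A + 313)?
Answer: 229/18421 ≈ 0.012431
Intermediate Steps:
F(A, t) = 2*t/(313 + A) (F(A, t) = (2*t)/(313 + A) = 2*t/(313 + A))
P(G, h) = G - h (P(G, h) = -h + G = G - h)
1/(F(-84, -64) + P(-148, -229)) = 1/(2*(-64)/(313 - 84) + (-148 - 1*(-229))) = 1/(2*(-64)/229 + (-148 + 229)) = 1/(2*(-64)*(1/229) + 81) = 1/(-128/229 + 81) = 1/(18421/229) = 229/18421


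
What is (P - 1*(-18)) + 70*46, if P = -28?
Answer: 3210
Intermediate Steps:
(P - 1*(-18)) + 70*46 = (-28 - 1*(-18)) + 70*46 = (-28 + 18) + 3220 = -10 + 3220 = 3210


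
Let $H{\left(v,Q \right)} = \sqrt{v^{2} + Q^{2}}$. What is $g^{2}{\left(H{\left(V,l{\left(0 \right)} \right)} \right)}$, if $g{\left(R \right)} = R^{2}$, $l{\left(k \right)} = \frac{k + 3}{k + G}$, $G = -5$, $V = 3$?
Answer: $\frac{54756}{625} \approx 87.61$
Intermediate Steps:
$l{\left(k \right)} = \frac{3 + k}{-5 + k}$ ($l{\left(k \right)} = \frac{k + 3}{k - 5} = \frac{3 + k}{-5 + k}$)
$H{\left(v,Q \right)} = \sqrt{Q^{2} + v^{2}}$
$g^{2}{\left(H{\left(V,l{\left(0 \right)} \right)} \right)} = \left(\left(\sqrt{\left(\frac{3 + 0}{-5 + 0}\right)^{2} + 3^{2}}\right)^{2}\right)^{2} = \left(\left(\sqrt{\left(\frac{1}{-5} \cdot 3\right)^{2} + 9}\right)^{2}\right)^{2} = \left(\left(\sqrt{\left(\left(- \frac{1}{5}\right) 3\right)^{2} + 9}\right)^{2}\right)^{2} = \left(\left(\sqrt{\left(- \frac{3}{5}\right)^{2} + 9}\right)^{2}\right)^{2} = \left(\left(\sqrt{\frac{9}{25} + 9}\right)^{2}\right)^{2} = \left(\left(\sqrt{\frac{234}{25}}\right)^{2}\right)^{2} = \left(\left(\frac{3 \sqrt{26}}{5}\right)^{2}\right)^{2} = \left(\frac{234}{25}\right)^{2} = \frac{54756}{625}$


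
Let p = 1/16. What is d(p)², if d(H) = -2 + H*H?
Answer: 261121/65536 ≈ 3.9844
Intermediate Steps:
p = 1/16 ≈ 0.062500
d(H) = -2 + H²
d(p)² = (-2 + (1/16)²)² = (-2 + 1/256)² = (-511/256)² = 261121/65536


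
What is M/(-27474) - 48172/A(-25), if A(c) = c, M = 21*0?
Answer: 48172/25 ≈ 1926.9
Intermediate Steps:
M = 0
M/(-27474) - 48172/A(-25) = 0/(-27474) - 48172/(-25) = 0*(-1/27474) - 48172*(-1/25) = 0 + 48172/25 = 48172/25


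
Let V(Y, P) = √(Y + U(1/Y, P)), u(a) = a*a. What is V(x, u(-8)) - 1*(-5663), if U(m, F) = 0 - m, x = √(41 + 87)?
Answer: 5663 + 2^(¼)*√127/4 ≈ 5666.4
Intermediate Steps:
u(a) = a²
x = 8*√2 (x = √128 = 8*√2 ≈ 11.314)
U(m, F) = -m
V(Y, P) = √(Y - 1/Y)
V(x, u(-8)) - 1*(-5663) = √(8*√2 - 1/(8*√2)) - 1*(-5663) = √(8*√2 - √2/16) + 5663 = √(127*√2/16) + 5663 = 2^(¼)*√127/4 + 5663 = 5663 + 2^(¼)*√127/4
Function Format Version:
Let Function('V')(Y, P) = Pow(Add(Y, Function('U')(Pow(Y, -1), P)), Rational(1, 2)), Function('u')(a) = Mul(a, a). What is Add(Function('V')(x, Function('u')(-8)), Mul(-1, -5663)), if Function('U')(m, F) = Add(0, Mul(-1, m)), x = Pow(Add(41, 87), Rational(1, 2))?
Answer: Add(5663, Mul(Rational(1, 4), Pow(2, Rational(1, 4)), Pow(127, Rational(1, 2)))) ≈ 5666.4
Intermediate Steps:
Function('u')(a) = Pow(a, 2)
x = Mul(8, Pow(2, Rational(1, 2))) (x = Pow(128, Rational(1, 2)) = Mul(8, Pow(2, Rational(1, 2))) ≈ 11.314)
Function('U')(m, F) = Mul(-1, m)
Function('V')(Y, P) = Pow(Add(Y, Mul(-1, Pow(Y, -1))), Rational(1, 2))
Add(Function('V')(x, Function('u')(-8)), Mul(-1, -5663)) = Add(Pow(Add(Mul(8, Pow(2, Rational(1, 2))), Mul(-1, Pow(Mul(8, Pow(2, Rational(1, 2))), -1))), Rational(1, 2)), Mul(-1, -5663)) = Add(Pow(Add(Mul(8, Pow(2, Rational(1, 2))), Mul(-1, Mul(Rational(1, 16), Pow(2, Rational(1, 2))))), Rational(1, 2)), 5663) = Add(Pow(Add(Mul(8, Pow(2, Rational(1, 2))), Mul(Rational(-1, 16), Pow(2, Rational(1, 2)))), Rational(1, 2)), 5663) = Add(Pow(Mul(Rational(127, 16), Pow(2, Rational(1, 2))), Rational(1, 2)), 5663) = Add(Mul(Rational(1, 4), Pow(2, Rational(1, 4)), Pow(127, Rational(1, 2))), 5663) = Add(5663, Mul(Rational(1, 4), Pow(2, Rational(1, 4)), Pow(127, Rational(1, 2))))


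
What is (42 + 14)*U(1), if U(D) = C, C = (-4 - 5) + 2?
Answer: -392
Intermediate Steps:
C = -7 (C = -9 + 2 = -7)
U(D) = -7
(42 + 14)*U(1) = (42 + 14)*(-7) = 56*(-7) = -392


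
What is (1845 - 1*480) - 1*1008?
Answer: 357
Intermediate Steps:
(1845 - 1*480) - 1*1008 = (1845 - 480) - 1008 = 1365 - 1008 = 357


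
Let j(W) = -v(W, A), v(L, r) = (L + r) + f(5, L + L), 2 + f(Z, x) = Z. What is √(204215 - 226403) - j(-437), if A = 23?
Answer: -411 + 86*I*√3 ≈ -411.0 + 148.96*I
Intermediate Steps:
f(Z, x) = -2 + Z
v(L, r) = 3 + L + r (v(L, r) = (L + r) + (-2 + 5) = (L + r) + 3 = 3 + L + r)
j(W) = -26 - W (j(W) = -(3 + W + 23) = -(26 + W) = -26 - W)
√(204215 - 226403) - j(-437) = √(204215 - 226403) - (-26 - 1*(-437)) = √(-22188) - (-26 + 437) = 86*I*√3 - 1*411 = 86*I*√3 - 411 = -411 + 86*I*√3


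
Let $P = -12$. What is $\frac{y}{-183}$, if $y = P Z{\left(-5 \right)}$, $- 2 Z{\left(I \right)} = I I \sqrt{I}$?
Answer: $- \frac{50 i \sqrt{5}}{61} \approx - 1.8328 i$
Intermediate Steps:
$Z{\left(I \right)} = - \frac{I^{\frac{5}{2}}}{2}$ ($Z{\left(I \right)} = - \frac{I I \sqrt{I}}{2} = - \frac{I I^{\frac{3}{2}}}{2} = - \frac{I^{\frac{5}{2}}}{2}$)
$y = 150 i \sqrt{5}$ ($y = - 12 \left(- \frac{\left(-5\right)^{\frac{5}{2}}}{2}\right) = - 12 \left(- \frac{25 i \sqrt{5}}{2}\right) = 150 i \sqrt{5} \approx 335.41 i$)
$\frac{y}{-183} = \frac{150 i \sqrt{5}}{-183} = 150 i \sqrt{5} \left(- \frac{1}{183}\right) = - \frac{50 i \sqrt{5}}{61}$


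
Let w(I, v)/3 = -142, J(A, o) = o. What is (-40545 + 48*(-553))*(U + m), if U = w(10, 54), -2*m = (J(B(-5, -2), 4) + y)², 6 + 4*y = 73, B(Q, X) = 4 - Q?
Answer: 1376733369/32 ≈ 4.3023e+7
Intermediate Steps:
y = 67/4 (y = -3/2 + (¼)*73 = -3/2 + 73/4 = 67/4 ≈ 16.750)
w(I, v) = -426 (w(I, v) = 3*(-142) = -426)
m = -6889/32 (m = -(4 + 67/4)²/2 = -(83/4)²/2 = -½*6889/16 = -6889/32 ≈ -215.28)
U = -426
(-40545 + 48*(-553))*(U + m) = (-40545 + 48*(-553))*(-426 - 6889/32) = (-40545 - 26544)*(-20521/32) = -67089*(-20521/32) = 1376733369/32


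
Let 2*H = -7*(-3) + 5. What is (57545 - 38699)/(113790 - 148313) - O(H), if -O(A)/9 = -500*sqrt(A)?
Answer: -18846/34523 - 4500*sqrt(13) ≈ -16226.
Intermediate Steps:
H = 13 (H = (-7*(-3) + 5)/2 = (21 + 5)/2 = (1/2)*26 = 13)
O(A) = 4500*sqrt(A) (O(A) = -(-4500)*sqrt(A) = 4500*sqrt(A))
(57545 - 38699)/(113790 - 148313) - O(H) = (57545 - 38699)/(113790 - 148313) - 4500*sqrt(13) = 18846/(-34523) - 4500*sqrt(13) = 18846*(-1/34523) - 4500*sqrt(13) = -18846/34523 - 4500*sqrt(13)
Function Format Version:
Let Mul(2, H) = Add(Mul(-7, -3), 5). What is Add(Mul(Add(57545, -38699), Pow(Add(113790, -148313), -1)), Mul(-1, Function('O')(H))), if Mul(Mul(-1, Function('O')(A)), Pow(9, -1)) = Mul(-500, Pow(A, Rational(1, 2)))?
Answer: Add(Rational(-18846, 34523), Mul(-4500, Pow(13, Rational(1, 2)))) ≈ -16226.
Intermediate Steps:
H = 13 (H = Mul(Rational(1, 2), Add(Mul(-7, -3), 5)) = Mul(Rational(1, 2), Add(21, 5)) = Mul(Rational(1, 2), 26) = 13)
Function('O')(A) = Mul(4500, Pow(A, Rational(1, 2))) (Function('O')(A) = Mul(-9, Mul(-500, Pow(A, Rational(1, 2)))) = Mul(4500, Pow(A, Rational(1, 2))))
Add(Mul(Add(57545, -38699), Pow(Add(113790, -148313), -1)), Mul(-1, Function('O')(H))) = Add(Mul(Add(57545, -38699), Pow(Add(113790, -148313), -1)), Mul(-1, Mul(4500, Pow(13, Rational(1, 2))))) = Add(Mul(18846, Pow(-34523, -1)), Mul(-4500, Pow(13, Rational(1, 2)))) = Add(Mul(18846, Rational(-1, 34523)), Mul(-4500, Pow(13, Rational(1, 2)))) = Add(Rational(-18846, 34523), Mul(-4500, Pow(13, Rational(1, 2))))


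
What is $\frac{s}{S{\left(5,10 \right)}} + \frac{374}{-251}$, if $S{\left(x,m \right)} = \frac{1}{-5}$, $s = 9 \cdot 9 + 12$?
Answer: $- \frac{117089}{251} \approx -466.49$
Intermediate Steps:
$s = 93$ ($s = 81 + 12 = 93$)
$S{\left(x,m \right)} = - \frac{1}{5}$
$\frac{s}{S{\left(5,10 \right)}} + \frac{374}{-251} = \frac{93}{- \frac{1}{5}} + \frac{374}{-251} = 93 \left(-5\right) + 374 \left(- \frac{1}{251}\right) = -465 - \frac{374}{251} = - \frac{117089}{251}$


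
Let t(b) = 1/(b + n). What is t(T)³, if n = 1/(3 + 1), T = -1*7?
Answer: -64/19683 ≈ -0.0032515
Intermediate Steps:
T = -7
n = ¼ (n = 1/4 = ¼ ≈ 0.25000)
t(b) = 1/(¼ + b) (t(b) = 1/(b + ¼) = 1/(¼ + b))
t(T)³ = (4/(1 + 4*(-7)))³ = (4/(1 - 28))³ = (4/(-27))³ = (4*(-1/27))³ = (-4/27)³ = -64/19683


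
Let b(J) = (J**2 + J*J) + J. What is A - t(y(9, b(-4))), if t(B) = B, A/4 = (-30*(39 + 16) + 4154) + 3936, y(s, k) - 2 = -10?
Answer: 25768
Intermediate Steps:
b(J) = J + 2*J**2 (b(J) = (J**2 + J**2) + J = 2*J**2 + J = J + 2*J**2)
y(s, k) = -8 (y(s, k) = 2 - 10 = -8)
A = 25760 (A = 4*((-30*(39 + 16) + 4154) + 3936) = 4*((-30*55 + 4154) + 3936) = 4*((-1650 + 4154) + 3936) = 4*(2504 + 3936) = 4*6440 = 25760)
A - t(y(9, b(-4))) = 25760 - 1*(-8) = 25760 + 8 = 25768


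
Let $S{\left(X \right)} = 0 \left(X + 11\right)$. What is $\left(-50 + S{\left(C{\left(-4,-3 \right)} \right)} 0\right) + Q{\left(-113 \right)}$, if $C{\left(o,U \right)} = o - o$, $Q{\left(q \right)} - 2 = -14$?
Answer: $-62$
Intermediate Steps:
$Q{\left(q \right)} = -12$ ($Q{\left(q \right)} = 2 - 14 = -12$)
$C{\left(o,U \right)} = 0$
$S{\left(X \right)} = 0$ ($S{\left(X \right)} = 0 \left(11 + X\right) = 0$)
$\left(-50 + S{\left(C{\left(-4,-3 \right)} \right)} 0\right) + Q{\left(-113 \right)} = \left(-50 + 0 \cdot 0\right) - 12 = \left(-50 + 0\right) - 12 = -50 - 12 = -62$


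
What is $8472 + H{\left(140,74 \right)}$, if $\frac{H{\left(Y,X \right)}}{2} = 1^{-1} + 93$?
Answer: $8660$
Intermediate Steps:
$H{\left(Y,X \right)} = 188$ ($H{\left(Y,X \right)} = 2 \left(1^{-1} + 93\right) = 2 \left(1 + 93\right) = 2 \cdot 94 = 188$)
$8472 + H{\left(140,74 \right)} = 8472 + 188 = 8660$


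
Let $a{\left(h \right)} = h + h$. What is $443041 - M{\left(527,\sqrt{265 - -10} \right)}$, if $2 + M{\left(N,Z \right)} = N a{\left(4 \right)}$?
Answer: $438827$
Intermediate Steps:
$a{\left(h \right)} = 2 h$
$M{\left(N,Z \right)} = -2 + 8 N$ ($M{\left(N,Z \right)} = -2 + N 2 \cdot 4 = -2 + N 8 = -2 + 8 N$)
$443041 - M{\left(527,\sqrt{265 - -10} \right)} = 443041 - \left(-2 + 8 \cdot 527\right) = 443041 - \left(-2 + 4216\right) = 443041 - 4214 = 438827$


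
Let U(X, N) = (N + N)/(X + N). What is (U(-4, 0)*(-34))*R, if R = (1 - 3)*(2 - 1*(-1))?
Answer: 0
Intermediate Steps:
R = -6 (R = -2*(2 + 1) = -2*3 = -6)
U(X, N) = 2*N/(N + X) (U(X, N) = (2*N)/(N + X) = 2*N/(N + X))
(U(-4, 0)*(-34))*R = ((2*0/(0 - 4))*(-34))*(-6) = ((2*0/(-4))*(-34))*(-6) = ((2*0*(-¼))*(-34))*(-6) = (0*(-34))*(-6) = 0*(-6) = 0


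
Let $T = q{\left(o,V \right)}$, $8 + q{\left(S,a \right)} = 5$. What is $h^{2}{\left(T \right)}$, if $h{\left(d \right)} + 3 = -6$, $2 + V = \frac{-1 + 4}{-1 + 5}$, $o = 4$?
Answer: $81$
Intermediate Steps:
$V = - \frac{5}{4}$ ($V = -2 + \frac{-1 + 4}{-1 + 5} = -2 + \frac{3}{4} = - \frac{5}{4} \approx -1.25$)
$q{\left(S,a \right)} = -3$ ($q{\left(S,a \right)} = -8 + 5 = -3$)
$T = -3$
$h{\left(d \right)} = -9$ ($h{\left(d \right)} = -3 - 6 = -9$)
$h^{2}{\left(T \right)} = \left(-9\right)^{2} = 81$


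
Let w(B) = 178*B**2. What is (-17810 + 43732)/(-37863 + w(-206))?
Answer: 25922/7515745 ≈ 0.0034490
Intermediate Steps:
(-17810 + 43732)/(-37863 + w(-206)) = (-17810 + 43732)/(-37863 + 178*(-206)**2) = 25922/(-37863 + 178*42436) = 25922/(-37863 + 7553608) = 25922/7515745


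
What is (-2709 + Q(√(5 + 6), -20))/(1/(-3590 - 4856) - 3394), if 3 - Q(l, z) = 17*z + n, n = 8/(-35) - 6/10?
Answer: 699168326/1003300375 ≈ 0.69687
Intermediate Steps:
n = -29/35 (n = 8*(-1/35) - 6*⅒ = -8/35 - ⅗ = -29/35 ≈ -0.82857)
Q(l, z) = 134/35 - 17*z (Q(l, z) = 3 - (17*z - 29/35) = 3 - (-29/35 + 17*z) = 3 + (29/35 - 17*z) = 134/35 - 17*z)
(-2709 + Q(√(5 + 6), -20))/(1/(-3590 - 4856) - 3394) = (-2709 + (134/35 - 17*(-20)))/(1/(-3590 - 4856) - 3394) = (-2709 + (134/35 + 340))/(1/(-8446) - 3394) = (-2709 + 12034/35)/(-1/8446 - 3394) = -82781/(35*(-28665725/8446)) = -82781/35*(-8446/28665725) = 699168326/1003300375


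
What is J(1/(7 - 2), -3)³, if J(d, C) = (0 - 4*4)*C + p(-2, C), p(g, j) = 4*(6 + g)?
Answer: 262144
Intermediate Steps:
p(g, j) = 24 + 4*g
J(d, C) = 16 - 16*C (J(d, C) = (0 - 4*4)*C + (24 + 4*(-2)) = (0 - 16)*C + (24 - 8) = -16*C + 16 = 16 - 16*C)
J(1/(7 - 2), -3)³ = (16 - 16*(-3))³ = (16 + 48)³ = 64³ = 262144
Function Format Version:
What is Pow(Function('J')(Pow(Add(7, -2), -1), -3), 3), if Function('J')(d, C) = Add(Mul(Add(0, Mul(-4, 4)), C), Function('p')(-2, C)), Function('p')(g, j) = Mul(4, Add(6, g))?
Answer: 262144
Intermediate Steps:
Function('p')(g, j) = Add(24, Mul(4, g))
Function('J')(d, C) = Add(16, Mul(-16, C)) (Function('J')(d, C) = Add(Mul(Add(0, Mul(-4, 4)), C), Add(24, Mul(4, -2))) = Add(Mul(Add(0, -16), C), Add(24, -8)) = Add(Mul(-16, C), 16) = Add(16, Mul(-16, C)))
Pow(Function('J')(Pow(Add(7, -2), -1), -3), 3) = Pow(Add(16, Mul(-16, -3)), 3) = Pow(Add(16, 48), 3) = Pow(64, 3) = 262144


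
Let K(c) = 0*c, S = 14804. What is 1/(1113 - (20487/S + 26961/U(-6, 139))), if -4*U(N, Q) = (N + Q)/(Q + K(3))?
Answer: 103628/11795017611 ≈ 8.7857e-6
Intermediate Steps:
K(c) = 0
U(N, Q) = -(N + Q)/(4*Q) (U(N, Q) = -(N + Q)/(4*(Q + 0)) = -(N + Q)/(4*Q))
1/(1113 - (20487/S + 26961/U(-6, 139))) = 1/(1113 - (20487/14804 + 26961/(((¼)*(-1*(-6) - 1*139)/139)))) = 1/(1113 - (20487*(1/14804) + 26961/(((¼)*(1/139)*(6 - 139))))) = 1/(1113 - (20487/14804 + 26961/(((¼)*(1/139)*(-133))))) = 1/(1113 - (20487/14804 + 26961/(-133/556))) = 1/(1113 - (20487/14804 + 26961*(-556/133))) = 1/(1113 - (20487/14804 - 788964/7)) = 1/(1113 - 1*(-11679679647/103628)) = 1/(1113 + 11679679647/103628) = 1/(11795017611/103628) = 103628/11795017611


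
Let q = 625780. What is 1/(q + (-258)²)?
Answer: 1/692344 ≈ 1.4444e-6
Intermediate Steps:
1/(q + (-258)²) = 1/(625780 + (-258)²) = 1/(625780 + 66564) = 1/692344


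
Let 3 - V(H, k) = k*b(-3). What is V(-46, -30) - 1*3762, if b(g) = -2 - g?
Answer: -3729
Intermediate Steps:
V(H, k) = 3 - k (V(H, k) = 3 - k*(-2 - 1*(-3)) = 3 - k*(-2 + 3) = 3 - k)
V(-46, -30) - 1*3762 = (3 - 1*(-30)) - 1*3762 = (3 + 30) - 3762 = 33 - 3762 = -3729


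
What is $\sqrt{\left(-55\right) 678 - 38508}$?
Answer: $3 i \sqrt{8422} \approx 275.31 i$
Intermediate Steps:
$\sqrt{\left(-55\right) 678 - 38508} = \sqrt{-37290 - 38508} = \sqrt{-75798} = 3 i \sqrt{8422}$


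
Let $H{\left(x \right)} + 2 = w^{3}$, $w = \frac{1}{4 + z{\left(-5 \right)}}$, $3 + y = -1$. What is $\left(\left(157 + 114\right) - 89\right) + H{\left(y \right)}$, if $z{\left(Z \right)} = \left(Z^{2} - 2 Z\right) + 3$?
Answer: $\frac{13335841}{74088} \approx 180.0$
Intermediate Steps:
$z{\left(Z \right)} = 3 + Z^{2} - 2 Z$
$y = -4$ ($y = -3 - 1 = -4$)
$w = \frac{1}{42}$ ($w = \frac{1}{4 + \left(3 + \left(-5\right)^{2} - -10\right)} = \frac{1}{4 + \left(3 + 25 + 10\right)} = \frac{1}{4 + 38} = \frac{1}{42} \approx 0.02381$)
$H{\left(x \right)} = - \frac{148175}{74088}$ ($H{\left(x \right)} = -2 + \left(\frac{1}{42}\right)^{3} = -2 + \frac{1}{74088} = - \frac{148175}{74088}$)
$\left(\left(157 + 114\right) - 89\right) + H{\left(y \right)} = \left(\left(157 + 114\right) - 89\right) - \frac{148175}{74088} = \left(271 - 89\right) - \frac{148175}{74088} = 182 - \frac{148175}{74088} = \frac{13335841}{74088}$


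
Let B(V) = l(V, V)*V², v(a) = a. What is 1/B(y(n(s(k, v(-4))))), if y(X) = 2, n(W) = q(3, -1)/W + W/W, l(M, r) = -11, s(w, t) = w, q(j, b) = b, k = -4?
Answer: -1/44 ≈ -0.022727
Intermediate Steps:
n(W) = 1 - 1/W (n(W) = -1/W + W/W = -1/W + 1 = 1 - 1/W)
B(V) = -11*V²
1/B(y(n(s(k, v(-4))))) = 1/(-11*2²) = 1/(-11*4) = 1/(-44) = -1/44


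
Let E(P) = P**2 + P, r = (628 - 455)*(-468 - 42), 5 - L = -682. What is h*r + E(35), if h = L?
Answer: -60612750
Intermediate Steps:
L = 687 (L = 5 - 1*(-682) = 5 + 682 = 687)
h = 687
r = -88230 (r = 173*(-510) = -88230)
E(P) = P + P**2
h*r + E(35) = 687*(-88230) + 35*(1 + 35) = -60614010 + 35*36 = -60614010 + 1260 = -60612750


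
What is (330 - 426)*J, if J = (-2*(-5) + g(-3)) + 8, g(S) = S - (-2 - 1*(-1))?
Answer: -1536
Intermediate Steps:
g(S) = 1 + S (g(S) = S - (-2 + 1) = S - 1*(-1) = S + 1 = 1 + S)
J = 16 (J = (-2*(-5) + (1 - 3)) + 8 = (10 - 2) + 8 = 8 + 8 = 16)
(330 - 426)*J = (330 - 426)*16 = -96*16 = -1536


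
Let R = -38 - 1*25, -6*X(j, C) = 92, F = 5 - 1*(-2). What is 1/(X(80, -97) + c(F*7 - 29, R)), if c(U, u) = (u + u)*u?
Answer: 3/23768 ≈ 0.00012622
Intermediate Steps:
F = 7 (F = 5 + 2 = 7)
X(j, C) = -46/3 (X(j, C) = -1/6*92 = -46/3)
R = -63 (R = -38 - 25 = -63)
c(U, u) = 2*u**2 (c(U, u) = (2*u)*u = 2*u**2)
1/(X(80, -97) + c(F*7 - 29, R)) = 1/(-46/3 + 2*(-63)**2) = 1/(-46/3 + 2*3969) = 1/(-46/3 + 7938) = 1/(23768/3) = 3/23768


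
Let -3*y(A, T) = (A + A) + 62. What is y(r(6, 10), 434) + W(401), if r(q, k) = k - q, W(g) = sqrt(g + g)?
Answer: -70/3 + sqrt(802) ≈ 4.9863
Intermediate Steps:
W(g) = sqrt(2)*sqrt(g) (W(g) = sqrt(2*g) = sqrt(2)*sqrt(g))
y(A, T) = -62/3 - 2*A/3 (y(A, T) = -((A + A) + 62)/3 = -(2*A + 62)/3 = -(62 + 2*A)/3 = -62/3 - 2*A/3)
y(r(6, 10), 434) + W(401) = (-62/3 - 2*(10 - 1*6)/3) + sqrt(2)*sqrt(401) = (-62/3 - 2*(10 - 6)/3) + sqrt(802) = (-62/3 - 2/3*4) + sqrt(802) = (-62/3 - 8/3) + sqrt(802) = -70/3 + sqrt(802)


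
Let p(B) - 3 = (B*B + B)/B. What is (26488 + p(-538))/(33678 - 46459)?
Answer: -25954/12781 ≈ -2.0307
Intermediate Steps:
p(B) = 3 + (B + B²)/B (p(B) = 3 + (B*B + B)/B = 3 + (B² + B)/B = 3 + (B + B²)/B)
(26488 + p(-538))/(33678 - 46459) = (26488 + (4 - 538))/(33678 - 46459) = (26488 - 534)/(-12781) = 25954*(-1/12781) = -25954/12781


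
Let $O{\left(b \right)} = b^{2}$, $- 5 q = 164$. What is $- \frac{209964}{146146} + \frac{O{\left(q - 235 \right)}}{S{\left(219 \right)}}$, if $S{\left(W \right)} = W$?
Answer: $\frac{1786840271}{5480475} \approx 326.04$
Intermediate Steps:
$q = - \frac{164}{5}$ ($q = \left(- \frac{1}{5}\right) 164 = - \frac{164}{5} \approx -32.8$)
$- \frac{209964}{146146} + \frac{O{\left(q - 235 \right)}}{S{\left(219 \right)}} = - \frac{209964}{146146} + \frac{\left(- \frac{164}{5} - 235\right)^{2}}{219} = \left(-209964\right) \frac{1}{146146} + \left(- \frac{1339}{5}\right)^{2} \cdot \frac{1}{219} = - \frac{104982}{73073} + \frac{1792921}{25} \cdot \frac{1}{219} = - \frac{104982}{73073} + \frac{1792921}{5475} = \frac{1786840271}{5480475}$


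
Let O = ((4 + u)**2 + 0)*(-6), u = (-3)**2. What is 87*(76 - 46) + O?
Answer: 1596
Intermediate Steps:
u = 9
O = -1014 (O = ((4 + 9)**2 + 0)*(-6) = (13**2 + 0)*(-6) = (169 + 0)*(-6) = 169*(-6) = -1014)
87*(76 - 46) + O = 87*(76 - 46) - 1014 = 87*30 - 1014 = 2610 - 1014 = 1596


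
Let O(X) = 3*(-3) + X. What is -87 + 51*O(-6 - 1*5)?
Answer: -1107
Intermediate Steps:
O(X) = -9 + X
-87 + 51*O(-6 - 1*5) = -87 + 51*(-9 + (-6 - 1*5)) = -87 + 51*(-9 + (-6 - 5)) = -87 + 51*(-9 - 11) = -87 + 51*(-20) = -87 - 1020 = -1107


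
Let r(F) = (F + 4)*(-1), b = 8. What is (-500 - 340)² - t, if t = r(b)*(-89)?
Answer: 704532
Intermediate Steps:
r(F) = -4 - F (r(F) = (4 + F)*(-1) = -4 - F)
t = 1068 (t = (-4 - 1*8)*(-89) = (-4 - 8)*(-89) = -12*(-89) = 1068)
(-500 - 340)² - t = (-500 - 340)² - 1*1068 = (-840)² - 1068 = 705600 - 1068 = 704532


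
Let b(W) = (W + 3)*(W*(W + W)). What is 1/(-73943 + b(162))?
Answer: 1/8586577 ≈ 1.1646e-7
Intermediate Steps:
b(W) = 2*W**2*(3 + W) (b(W) = (3 + W)*(W*(2*W)) = (3 + W)*(2*W**2) = 2*W**2*(3 + W))
1/(-73943 + b(162)) = 1/(-73943 + 2*162**2*(3 + 162)) = 1/(-73943 + 2*26244*165) = 1/(-73943 + 8660520) = 1/8586577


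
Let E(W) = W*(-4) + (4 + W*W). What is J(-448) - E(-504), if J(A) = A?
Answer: -256484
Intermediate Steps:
E(W) = 4 + W**2 - 4*W (E(W) = -4*W + (4 + W**2) = 4 + W**2 - 4*W)
J(-448) - E(-504) = -448 - (4 + (-504)**2 - 4*(-504)) = -448 - (4 + 254016 + 2016) = -448 - 1*256036 = -448 - 256036 = -256484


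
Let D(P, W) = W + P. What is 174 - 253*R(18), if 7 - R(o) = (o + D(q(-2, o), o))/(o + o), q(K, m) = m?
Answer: -2435/2 ≈ -1217.5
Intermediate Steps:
D(P, W) = P + W
R(o) = 11/2 (R(o) = 7 - (o + (o + o))/(o + o) = 7 - (o + 2*o)/(2*o) = 7 - 3*o*1/(2*o) = 7 - 1*3/2 = 7 - 3/2 = 11/2)
174 - 253*R(18) = 174 - 253*11/2 = 174 - 2783/2 = -2435/2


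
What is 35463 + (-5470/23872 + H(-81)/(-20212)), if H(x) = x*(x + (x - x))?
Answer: 2138832619525/60312608 ≈ 35462.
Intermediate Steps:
H(x) = x² (H(x) = x*(x + 0) = x*x = x²)
35463 + (-5470/23872 + H(-81)/(-20212)) = 35463 + (-5470/23872 + (-81)²/(-20212)) = 35463 + (-5470*1/23872 + 6561*(-1/20212)) = 35463 + (-2735/11936 - 6561/20212) = 35463 - 33397979/60312608 = 2138832619525/60312608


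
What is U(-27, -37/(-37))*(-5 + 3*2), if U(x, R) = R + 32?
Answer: 33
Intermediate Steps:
U(x, R) = 32 + R
U(-27, -37/(-37))*(-5 + 3*2) = (32 - 37/(-37))*(-5 + 3*2) = (32 - 37*(-1/37))*(-5 + 6) = (32 + 1)*1 = 33*1 = 33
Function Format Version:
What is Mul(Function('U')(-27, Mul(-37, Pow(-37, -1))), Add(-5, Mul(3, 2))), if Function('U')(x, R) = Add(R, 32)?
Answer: 33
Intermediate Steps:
Function('U')(x, R) = Add(32, R)
Mul(Function('U')(-27, Mul(-37, Pow(-37, -1))), Add(-5, Mul(3, 2))) = Mul(Add(32, Mul(-37, Pow(-37, -1))), Add(-5, Mul(3, 2))) = Mul(Add(32, Mul(-37, Rational(-1, 37))), Add(-5, 6)) = Mul(Add(32, 1), 1) = Mul(33, 1) = 33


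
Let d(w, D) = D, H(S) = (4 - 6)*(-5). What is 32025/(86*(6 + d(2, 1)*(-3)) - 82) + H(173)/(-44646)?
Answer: 714893195/3928848 ≈ 181.96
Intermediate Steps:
H(S) = 10 (H(S) = -2*(-5) = 10)
32025/(86*(6 + d(2, 1)*(-3)) - 82) + H(173)/(-44646) = 32025/(86*(6 + 1*(-3)) - 82) + 10/(-44646) = 32025/(86*(6 - 3) - 82) + 10*(-1/44646) = 32025/(86*3 - 82) - 5/22323 = 32025/(258 - 82) - 5/22323 = 32025/176 - 5/22323 = 714893195/3928848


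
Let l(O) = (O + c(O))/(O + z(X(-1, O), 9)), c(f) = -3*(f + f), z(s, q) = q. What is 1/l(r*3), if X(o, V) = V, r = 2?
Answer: -½ ≈ -0.50000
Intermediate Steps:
c(f) = -6*f
l(O) = -5*O/(9 + O) (l(O) = (O - 6*O)/(O + 9) = (-5*O)/(9 + O) = -5*O/(9 + O))
1/l(r*3) = 1/(-5*2*3/(9 + 2*3)) = 1/(-5*6/(9 + 6)) = 1/(-5*6/15) = 1/(-5*6*1/15) = 1/(-2) = -½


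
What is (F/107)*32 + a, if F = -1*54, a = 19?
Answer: 305/107 ≈ 2.8505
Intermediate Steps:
F = -54
(F/107)*32 + a = -54/107*32 + 19 = -1728/107 + 19 = 305/107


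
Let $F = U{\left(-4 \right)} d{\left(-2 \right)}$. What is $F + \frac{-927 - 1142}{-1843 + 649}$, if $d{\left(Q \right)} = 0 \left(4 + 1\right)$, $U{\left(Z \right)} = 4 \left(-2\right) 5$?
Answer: $\frac{2069}{1194} \approx 1.7328$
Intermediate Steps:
$U{\left(Z \right)} = -40$ ($U{\left(Z \right)} = \left(-8\right) 5 = -40$)
$d{\left(Q \right)} = 0$ ($d{\left(Q \right)} = 0 \cdot 5 = 0$)
$F = 0$ ($F = \left(-40\right) 0 = 0$)
$F + \frac{-927 - 1142}{-1843 + 649} = 0 + \frac{-927 - 1142}{-1843 + 649} = 0 - \frac{2069}{-1194} = 0 - - \frac{2069}{1194} = 0 + \frac{2069}{1194} = \frac{2069}{1194}$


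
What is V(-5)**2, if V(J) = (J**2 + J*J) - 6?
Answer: 1936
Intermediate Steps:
V(J) = -6 + 2*J**2 (V(J) = (J**2 + J**2) - 6 = 2*J**2 - 6 = -6 + 2*J**2)
V(-5)**2 = (-6 + 2*(-5)**2)**2 = (-6 + 2*25)**2 = (-6 + 50)**2 = 44**2 = 1936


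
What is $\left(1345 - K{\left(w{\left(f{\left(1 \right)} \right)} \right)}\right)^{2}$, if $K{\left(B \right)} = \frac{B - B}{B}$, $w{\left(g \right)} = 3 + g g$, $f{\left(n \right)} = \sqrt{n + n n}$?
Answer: $1809025$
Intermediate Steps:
$f{\left(n \right)} = \sqrt{n + n^{2}}$
$w{\left(g \right)} = 3 + g^{2}$
$K{\left(B \right)} = 0$ ($K{\left(B \right)} = \frac{0}{B} = 0$)
$\left(1345 - K{\left(w{\left(f{\left(1 \right)} \right)} \right)}\right)^{2} = \left(1345 - 0\right)^{2} = \left(1345 + 0\right)^{2} = 1345^{2} = 1809025$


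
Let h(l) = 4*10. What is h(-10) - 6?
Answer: 34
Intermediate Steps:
h(l) = 40
h(-10) - 6 = 40 - 6 = 34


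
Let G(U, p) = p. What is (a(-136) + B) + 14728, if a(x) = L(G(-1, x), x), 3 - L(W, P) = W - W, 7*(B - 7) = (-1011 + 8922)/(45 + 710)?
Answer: 77898241/5285 ≈ 14740.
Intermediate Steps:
B = 44906/5285 (B = 7 + ((-1011 + 8922)/(45 + 710))/7 = 7 + (7911/755)/7 = 7 + (7911*(1/755))/7 = 7 + (⅐)*(7911/755) = 7 + 7911/5285 = 44906/5285 ≈ 8.4969)
L(W, P) = 3 (L(W, P) = 3 - (W - W) = 3 - 1*0 = 3 + 0 = 3)
a(x) = 3
(a(-136) + B) + 14728 = (3 + 44906/5285) + 14728 = 60761/5285 + 14728 = 77898241/5285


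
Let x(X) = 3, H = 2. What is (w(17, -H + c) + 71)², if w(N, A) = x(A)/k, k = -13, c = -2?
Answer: 846400/169 ≈ 5008.3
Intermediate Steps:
w(N, A) = -3/13 (w(N, A) = 3/(-13) = 3*(-1/13) = -3/13)
(w(17, -H + c) + 71)² = (-3/13 + 71)² = (920/13)² = 846400/169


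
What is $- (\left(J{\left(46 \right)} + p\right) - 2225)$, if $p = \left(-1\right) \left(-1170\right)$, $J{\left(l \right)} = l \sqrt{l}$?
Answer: $1055 - 46 \sqrt{46} \approx 743.01$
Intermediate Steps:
$J{\left(l \right)} = l^{\frac{3}{2}}$
$p = 1170$
$- (\left(J{\left(46 \right)} + p\right) - 2225) = - (\left(46^{\frac{3}{2}} + 1170\right) - 2225) = - (\left(46 \sqrt{46} + 1170\right) - 2225) = - (\left(1170 + 46 \sqrt{46}\right) - 2225) = - (-1055 + 46 \sqrt{46}) = 1055 - 46 \sqrt{46}$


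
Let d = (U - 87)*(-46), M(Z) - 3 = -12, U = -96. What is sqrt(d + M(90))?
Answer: sqrt(8409) ≈ 91.701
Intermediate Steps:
M(Z) = -9 (M(Z) = 3 - 12 = -9)
d = 8418 (d = (-96 - 87)*(-46) = -183*(-46) = 8418)
sqrt(d + M(90)) = sqrt(8418 - 9) = sqrt(8409)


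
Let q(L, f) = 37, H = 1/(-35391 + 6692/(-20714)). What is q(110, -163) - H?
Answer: 13562283878/366547933 ≈ 37.000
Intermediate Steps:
H = -10357/366547933 (H = 1/(-35391 + 6692*(-1/20714)) = 1/(-35391 - 3346/10357) = 1/(-366547933/10357) = -10357/366547933 ≈ -2.8256e-5)
q(110, -163) - H = 37 - 1*(-10357/366547933) = 37 + 10357/366547933 = 13562283878/366547933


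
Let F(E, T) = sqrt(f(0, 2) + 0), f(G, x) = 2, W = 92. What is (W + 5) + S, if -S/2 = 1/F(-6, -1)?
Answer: 97 - sqrt(2) ≈ 95.586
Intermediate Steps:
F(E, T) = sqrt(2) (F(E, T) = sqrt(2 + 0) = sqrt(2))
S = -sqrt(2) (S = -2*sqrt(2)/2 = -sqrt(2) ≈ -1.4142)
(W + 5) + S = (92 + 5) - sqrt(2) = 97 - sqrt(2)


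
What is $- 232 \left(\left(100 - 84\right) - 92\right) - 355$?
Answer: $17277$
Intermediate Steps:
$- 232 \left(\left(100 - 84\right) - 92\right) - 355 = - 232 \left(16 - 92\right) - 355 = \left(-232\right) \left(-76\right) - 355 = 17632 - 355 = 17277$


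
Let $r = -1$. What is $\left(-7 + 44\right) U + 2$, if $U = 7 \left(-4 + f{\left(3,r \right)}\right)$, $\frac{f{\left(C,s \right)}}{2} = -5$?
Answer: $-3624$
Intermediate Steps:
$f{\left(C,s \right)} = -10$ ($f{\left(C,s \right)} = 2 \left(-5\right) = -10$)
$U = -98$ ($U = 7 \left(-4 - 10\right) = 7 \left(-14\right) = -98$)
$\left(-7 + 44\right) U + 2 = \left(-7 + 44\right) \left(-98\right) + 2 = 37 \left(-98\right) + 2 = -3626 + 2 = -3624$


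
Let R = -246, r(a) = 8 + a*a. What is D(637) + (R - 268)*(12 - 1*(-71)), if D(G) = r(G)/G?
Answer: -26769917/637 ≈ -42025.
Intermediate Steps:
r(a) = 8 + a²
D(G) = (8 + G²)/G
D(637) + (R - 268)*(12 - 1*(-71)) = (637 + 8/637) + (-246 - 268)*(12 - 1*(-71)) = (637 + 8*(1/637)) - 514*(12 + 71) = (637 + 8/637) - 514*83 = 405777/637 - 42662 = -26769917/637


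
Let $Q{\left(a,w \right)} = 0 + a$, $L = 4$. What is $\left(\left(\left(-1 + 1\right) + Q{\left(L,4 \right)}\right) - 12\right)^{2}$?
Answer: $64$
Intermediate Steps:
$Q{\left(a,w \right)} = a$
$\left(\left(\left(-1 + 1\right) + Q{\left(L,4 \right)}\right) - 12\right)^{2} = \left(\left(\left(-1 + 1\right) + 4\right) - 12\right)^{2} = \left(\left(0 + 4\right) - 12\right)^{2} = \left(4 - 12\right)^{2} = \left(-8\right)^{2} = 64$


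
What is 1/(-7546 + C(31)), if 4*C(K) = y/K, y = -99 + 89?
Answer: -62/467857 ≈ -0.00013252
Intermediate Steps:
y = -10
C(K) = -5/(2*K) (C(K) = (-10/K)/4 = -5/(2*K))
1/(-7546 + C(31)) = 1/(-7546 - 5/2/31) = 1/(-7546 - 5/2*1/31) = 1/(-7546 - 5/62) = 1/(-467857/62) = -62/467857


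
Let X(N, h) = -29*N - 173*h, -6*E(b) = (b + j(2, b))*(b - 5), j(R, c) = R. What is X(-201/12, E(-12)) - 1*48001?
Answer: -511363/12 ≈ -42614.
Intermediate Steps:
E(b) = -(-5 + b)*(2 + b)/6 (E(b) = -(b + 2)*(b - 5)/6 = -(2 + b)*(-5 + b)/6 = -(-5 + b)*(2 + b)/6)
X(N, h) = -173*h - 29*N
X(-201/12, E(-12)) - 1*48001 = (-173*(5/3 + (½)*(-12) - ⅙*(-12)²) - (-5829)/12) - 1*48001 = (-173*(5/3 - 6 - ⅙*144) - (-5829)/12) - 48001 = (-173*(5/3 - 6 - 24) - 29*(-67/4)) - 48001 = (-173*(-85/3) + 1943/4) - 48001 = (14705/3 + 1943/4) - 48001 = 64649/12 - 48001 = -511363/12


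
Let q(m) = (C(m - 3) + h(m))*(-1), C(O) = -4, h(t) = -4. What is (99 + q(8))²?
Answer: 11449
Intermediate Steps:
q(m) = 8 (q(m) = (-4 - 4)*(-1) = -8*(-1) = 8)
(99 + q(8))² = (99 + 8)² = 107² = 11449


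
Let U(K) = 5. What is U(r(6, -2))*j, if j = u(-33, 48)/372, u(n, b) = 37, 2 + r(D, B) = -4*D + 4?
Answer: 185/372 ≈ 0.49731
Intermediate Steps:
r(D, B) = 2 - 4*D (r(D, B) = -2 + (-4*D + 4) = -2 + (4 - 4*D) = 2 - 4*D)
j = 37/372 ≈ 0.099462
U(r(6, -2))*j = 5*(37/372) = 185/372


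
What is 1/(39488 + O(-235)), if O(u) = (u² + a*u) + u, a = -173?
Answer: 1/135133 ≈ 7.4001e-6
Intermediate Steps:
O(u) = u² - 172*u (O(u) = (u² - 173*u) + u = u² - 172*u)
1/(39488 + O(-235)) = 1/(39488 - 235*(-172 - 235)) = 1/(39488 - 235*(-407)) = 1/(39488 + 95645) = 1/135133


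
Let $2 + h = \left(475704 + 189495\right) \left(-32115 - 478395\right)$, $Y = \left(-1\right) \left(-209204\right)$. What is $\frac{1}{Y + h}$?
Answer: $- \frac{1}{339590532288} \approx -2.9447 \cdot 10^{-12}$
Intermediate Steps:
$Y = 209204$
$h = -339590741492$ ($h = -2 + \left(475704 + 189495\right) \left(-32115 - 478395\right) = -2 + 665199 \left(-510510\right) = -2 - 339590741490 = -339590741492$)
$\frac{1}{Y + h} = \frac{1}{209204 - 339590741492} = \frac{1}{-339590532288} = - \frac{1}{339590532288}$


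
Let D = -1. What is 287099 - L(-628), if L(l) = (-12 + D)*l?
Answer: 278935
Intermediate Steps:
L(l) = -13*l (L(l) = (-12 - 1)*l = -13*l)
287099 - L(-628) = 287099 - (-13)*(-628) = 287099 - 1*8164 = 287099 - 8164 = 278935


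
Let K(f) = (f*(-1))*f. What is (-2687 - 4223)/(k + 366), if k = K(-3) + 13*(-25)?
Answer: -3455/16 ≈ -215.94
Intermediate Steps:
K(f) = -f**2 (K(f) = (-f)*f = -f**2)
k = -334 (k = -1*(-3)**2 + 13*(-25) = -1*9 - 325 = -9 - 325 = -334)
(-2687 - 4223)/(k + 366) = (-2687 - 4223)/(-334 + 366) = -6910/32 = -6910*1/32 = -3455/16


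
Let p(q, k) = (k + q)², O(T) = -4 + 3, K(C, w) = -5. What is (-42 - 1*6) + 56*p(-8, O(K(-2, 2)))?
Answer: 4488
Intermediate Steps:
O(T) = -1
(-42 - 1*6) + 56*p(-8, O(K(-2, 2))) = (-42 - 1*6) + 56*(-1 - 8)² = (-42 - 6) + 56*(-9)² = -48 + 56*81 = -48 + 4536 = 4488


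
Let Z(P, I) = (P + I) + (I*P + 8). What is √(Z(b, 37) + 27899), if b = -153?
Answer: √22130 ≈ 148.76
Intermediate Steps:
Z(P, I) = 8 + I + P + I*P (Z(P, I) = (I + P) + (8 + I*P) = 8 + I + P + I*P)
√(Z(b, 37) + 27899) = √((8 + 37 - 153 + 37*(-153)) + 27899) = √((8 + 37 - 153 - 5661) + 27899) = √(-5769 + 27899) = √22130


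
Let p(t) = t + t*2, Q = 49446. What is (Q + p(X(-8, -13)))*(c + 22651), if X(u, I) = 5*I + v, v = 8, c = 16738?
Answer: 1940892975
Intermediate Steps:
X(u, I) = 8 + 5*I (X(u, I) = 5*I + 8 = 8 + 5*I)
p(t) = 3*t (p(t) = t + 2*t = 3*t)
(Q + p(X(-8, -13)))*(c + 22651) = (49446 + 3*(8 + 5*(-13)))*(16738 + 22651) = (49446 + 3*(8 - 65))*39389 = (49446 + 3*(-57))*39389 = (49446 - 171)*39389 = 49275*39389 = 1940892975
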